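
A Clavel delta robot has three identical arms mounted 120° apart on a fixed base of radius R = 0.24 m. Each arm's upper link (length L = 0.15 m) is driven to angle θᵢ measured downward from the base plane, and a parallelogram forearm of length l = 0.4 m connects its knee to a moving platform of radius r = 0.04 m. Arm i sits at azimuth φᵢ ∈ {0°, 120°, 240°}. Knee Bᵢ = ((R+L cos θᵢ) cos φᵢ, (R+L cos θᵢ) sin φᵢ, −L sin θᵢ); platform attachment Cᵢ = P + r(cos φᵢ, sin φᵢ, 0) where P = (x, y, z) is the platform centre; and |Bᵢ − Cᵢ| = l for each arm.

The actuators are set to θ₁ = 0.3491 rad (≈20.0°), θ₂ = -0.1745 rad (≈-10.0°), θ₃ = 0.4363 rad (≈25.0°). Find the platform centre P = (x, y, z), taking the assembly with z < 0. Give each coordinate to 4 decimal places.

φ1=0.0°: virtual centre (0.3410, 0.0000, -0.0513), radius l
arm 2 at φ=120.0°: e+L cos θ2 = 0.3477;  centre 2 = (-0.1739, 0.3011, 0.0260)
centre 3 = (0.3359·cos240.0°, 0.3359·sin240.0°, -0.0634) = (-0.1680, -0.2909, -0.0634)
subtract pairs → two planes through P
[-1.0296 0.6023 0.1547]·P = 0.0027;  [-1.0179 -0.5819 -0.0242]·P = -0.0020
det = 1.2121;  x = -0.0003+0.0623z,  y = 0.0040+-0.1504z
sphere 1 gives Az²+Bz+C=0 with A=1.0265, B=0.0589, C=-0.0409;  B²−4AC=0.1714;  roots -0.2304, 0.1729;  negative root z = -0.2304
x = -0.0146, y = 0.0386

(-0.0146, 0.0386, -0.2304)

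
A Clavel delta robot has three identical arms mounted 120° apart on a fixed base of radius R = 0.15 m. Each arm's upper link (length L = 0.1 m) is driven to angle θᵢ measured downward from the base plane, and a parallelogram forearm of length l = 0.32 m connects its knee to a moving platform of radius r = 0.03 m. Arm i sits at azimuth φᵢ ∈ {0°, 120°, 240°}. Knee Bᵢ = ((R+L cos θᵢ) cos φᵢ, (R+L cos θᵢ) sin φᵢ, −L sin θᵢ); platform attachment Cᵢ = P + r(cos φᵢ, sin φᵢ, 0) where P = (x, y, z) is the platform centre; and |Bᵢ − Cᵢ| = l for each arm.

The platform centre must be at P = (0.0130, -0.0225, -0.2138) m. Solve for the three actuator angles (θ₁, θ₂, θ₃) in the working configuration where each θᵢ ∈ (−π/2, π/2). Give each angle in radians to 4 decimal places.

θ₁ = -0.3491, θ₂ = 0.0869, θ₃ = -0.3489

φ1=0.0° → target in arm frame (0.0130, -0.0225)
  A=0.1070, B=-0.2138, C=(l²−L²−A²−y'²−z²)/(2L)=0.1737
  √(A²+B²)=0.2391;  θ1 = -1.1068+0.7577 ≈ -0.3491
arm 2 (φ=120.0°): x'=-0.0260, y'=0.0000
  e−x'=0.1460;  (l²−L²−(e−x')²−y'²−z²)/2L = 0.1269
  γ=atan2(-0.2138,0.1460)=-0.9717;  ψ=arccos(0.4901)=1.0586;  θ2=γ+ψ≈0.0869
arm 3 (φ=240.0°): x'=0.0130, y'=0.0225
  A cos θ + B sin θ = C:  0.1070·cos θ + -0.2138·sin θ = 0.1737
  √(A²+B²)=0.2391;  θ3 = -1.1067+0.7578 ≈ -0.3489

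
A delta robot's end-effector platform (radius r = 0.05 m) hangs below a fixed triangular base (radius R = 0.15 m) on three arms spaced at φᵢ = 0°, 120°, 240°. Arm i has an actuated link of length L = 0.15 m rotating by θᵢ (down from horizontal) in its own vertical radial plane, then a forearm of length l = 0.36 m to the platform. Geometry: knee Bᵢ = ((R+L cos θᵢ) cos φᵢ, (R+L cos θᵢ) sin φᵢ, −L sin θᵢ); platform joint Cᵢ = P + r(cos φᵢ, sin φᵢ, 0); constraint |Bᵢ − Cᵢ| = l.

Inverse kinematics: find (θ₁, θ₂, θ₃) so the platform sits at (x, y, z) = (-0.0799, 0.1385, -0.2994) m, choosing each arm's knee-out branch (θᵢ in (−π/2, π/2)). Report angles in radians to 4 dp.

φ1=0.0° → target in arm frame (-0.0799, 0.1385)
  e−x'=0.1799;  (l²−L²−(e−x')²−y'²−z²)/2L = -0.1136
  γ=atan2(-0.2994,0.1799)=-1.0297;  ψ=arccos(-0.3253)=1.9021;  θ1=γ+ψ≈0.8724
arm 2 (φ=120.0°): x'=0.1599, y'=-0.0001
  e−x'=-0.0599;  (l²−L²−(e−x')²−y'²−z²)/2L = 0.0462
  γ=atan2(-0.2994,-0.0599)=-1.7682;  ψ=arccos(0.1514)=1.4188;  θ2=γ+ψ≈-0.3495
arm 3 (φ=240.0°): x'=-0.0800, y'=-0.1384
  A=0.1800, B=-0.2994, C=(l²−L²−A²−y'²−z²)/(2L)=-0.1137
  √(A²+B²)=0.3493;  θ3 = -1.0295+1.9023 ≈ 0.8728

θ₁ = 0.8724, θ₂ = -0.3495, θ₃ = 0.8728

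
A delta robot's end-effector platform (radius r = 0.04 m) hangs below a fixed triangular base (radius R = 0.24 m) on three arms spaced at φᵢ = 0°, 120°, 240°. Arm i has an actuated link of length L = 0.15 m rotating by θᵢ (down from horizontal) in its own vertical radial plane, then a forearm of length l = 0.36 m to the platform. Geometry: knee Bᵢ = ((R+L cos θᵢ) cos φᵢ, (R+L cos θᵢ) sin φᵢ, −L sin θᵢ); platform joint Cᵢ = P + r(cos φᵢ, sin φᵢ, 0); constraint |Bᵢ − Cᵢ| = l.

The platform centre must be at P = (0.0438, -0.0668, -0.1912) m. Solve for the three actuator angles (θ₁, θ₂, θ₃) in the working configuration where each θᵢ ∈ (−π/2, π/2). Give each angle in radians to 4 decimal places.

θ₁ = 0.0873, θ₂ = 1.0475, θ₃ = 0.1740

φ1=0.0° → target in arm frame (0.0438, -0.0668)
  e−x'=0.1562;  (l²−L²−(e−x')²−y'²−z²)/2L = 0.1389
  θ1 = atan2(B,A) + arccos(C/0.2469) = 0.0873
arm 2 (φ=120.0°): x'=-0.0798, y'=-0.0045
  e−x'=0.2798;  (l²−L²−(e−x')²−y'²−z²)/2L = -0.0258
  γ=atan2(-0.1912,0.2798)=-0.5995;  ψ=arccos(-0.0761)=1.6470;  θ2=γ+ψ≈1.0475
arm 3 (φ=240.0°): x'=0.0360, y'=0.0713
  A=0.1640, B=-0.1912, C=(l²−L²−A²−y'²−z²)/(2L)=0.1285
  θ3 = atan2(B,A) + arccos(C/0.2519) = 0.1740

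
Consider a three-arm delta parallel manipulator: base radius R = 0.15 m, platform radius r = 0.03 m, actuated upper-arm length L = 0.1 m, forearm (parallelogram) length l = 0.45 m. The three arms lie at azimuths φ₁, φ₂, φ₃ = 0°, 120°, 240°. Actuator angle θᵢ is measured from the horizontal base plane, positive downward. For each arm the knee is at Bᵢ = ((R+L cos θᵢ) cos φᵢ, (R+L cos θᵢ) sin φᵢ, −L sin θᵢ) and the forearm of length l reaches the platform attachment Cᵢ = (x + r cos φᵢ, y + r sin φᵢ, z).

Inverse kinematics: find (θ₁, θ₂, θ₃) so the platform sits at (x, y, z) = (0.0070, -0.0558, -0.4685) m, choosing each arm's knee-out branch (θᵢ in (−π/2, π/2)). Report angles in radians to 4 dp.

θ₁ = 0.6976, θ₂ = 0.9593, θ₃ = 0.5232

φ1=0.0° → target in arm frame (0.0070, -0.0558)
  A cos θ + B sin θ = C:  0.1130·cos θ + -0.4685·sin θ = -0.2144
  √(A²+B²)=0.4819;  θ1 = -1.3341+2.0318 ≈ 0.6976
rotate P by −φ2: (-0.0518, 0.0218, -0.4685)
  A cos θ + B sin θ = C:  0.1718·cos θ + -0.4685·sin θ = -0.2850
  √(A²+B²)=0.4990;  θ2 = -1.2193+2.1786 ≈ 0.9593
arm 3 (φ=240.0°): x'=0.0448, y'=0.0340
  A cos θ + B sin θ = C:  0.0752·cos θ + -0.4685·sin θ = -0.1690
  θ3 = atan2(B,A) + arccos(C/0.4745) = 0.5232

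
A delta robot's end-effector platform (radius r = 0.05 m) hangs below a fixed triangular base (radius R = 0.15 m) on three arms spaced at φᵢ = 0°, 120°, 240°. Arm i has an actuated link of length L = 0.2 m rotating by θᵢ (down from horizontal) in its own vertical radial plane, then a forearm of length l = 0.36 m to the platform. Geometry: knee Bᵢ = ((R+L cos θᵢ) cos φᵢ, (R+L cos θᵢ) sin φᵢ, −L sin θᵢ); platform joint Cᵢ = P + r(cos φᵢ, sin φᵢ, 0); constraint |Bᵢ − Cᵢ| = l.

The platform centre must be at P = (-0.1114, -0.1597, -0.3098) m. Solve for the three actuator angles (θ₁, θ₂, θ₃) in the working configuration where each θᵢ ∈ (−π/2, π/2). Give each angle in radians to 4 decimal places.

arm 1 (φ=0.0°): x'=-0.1114, y'=-0.1597
  A=0.2114, B=-0.3098, C=(l²−L²−A²−y'²−z²)/(2L)=-0.1914
  γ=atan2(-0.3098,0.2114)=-0.9720;  ψ=arccos(-0.5104)=2.1064;  θ1=γ+ψ≈1.1344
rotate P by −φ2: (-0.0826, 0.1763, -0.3098)
  A=0.1826, B=-0.3098, C=(l²−L²−A²−y'²−z²)/(2L)=-0.1770
  √(A²+B²)=0.3596;  θ2 = -1.0382+2.0855 ≈ 1.0473
arm 3 (φ=240.0°): x'=0.1940, y'=-0.0166
  A cos θ + B sin θ = C:  -0.0940·cos θ + -0.3098·sin θ = -0.0387
  γ=atan2(-0.3098,-0.0940)=-1.8654;  ψ=arccos(-0.1196)=1.6907;  θ3=γ+ψ≈-0.1747

θ₁ = 1.1344, θ₂ = 1.0473, θ₃ = -0.1747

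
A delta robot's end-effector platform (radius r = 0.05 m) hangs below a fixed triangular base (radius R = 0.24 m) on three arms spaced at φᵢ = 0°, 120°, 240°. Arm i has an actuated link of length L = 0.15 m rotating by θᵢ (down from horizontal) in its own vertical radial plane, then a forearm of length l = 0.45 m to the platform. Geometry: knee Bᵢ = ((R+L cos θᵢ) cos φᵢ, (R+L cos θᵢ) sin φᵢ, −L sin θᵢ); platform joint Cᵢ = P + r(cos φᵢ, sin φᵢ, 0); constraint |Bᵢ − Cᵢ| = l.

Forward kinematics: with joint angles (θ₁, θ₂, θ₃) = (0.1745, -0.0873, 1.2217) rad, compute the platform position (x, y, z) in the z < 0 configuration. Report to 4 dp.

φ1=0.0°: virtual centre (0.3377, 0.0000, -0.0260), radius l
arm 2 at φ=120.0°: e+L cos θ2 = 0.3394;  S2 = (-0.1697, 0.2940, 0.0131)
arm 3 at φ=240.0°: e+L cos θ3 = 0.2413;  S3 = (-0.1207, -0.2090, -0.1410)
eliminate P² terms by subtracting sphere 1 from 2 and 3
linear system: -1.0149x+0.5879y = 0.0006−0.0782z; -0.9168x+-0.4180y = -0.0366−-0.2298z
Cramer: x(z) = 0.0221-0.1063z;  y(z) = 0.0392-0.3166z
into |P−S₁|² = l²: 1.1116z² + 0.0944z + -0.1007 = 0;  Δ = 0.4564;  z = -0.3463 or 0.2614 → z<0 root = -0.3463
x = 0.0589, y = 0.1489

(0.0589, 0.1489, -0.3463)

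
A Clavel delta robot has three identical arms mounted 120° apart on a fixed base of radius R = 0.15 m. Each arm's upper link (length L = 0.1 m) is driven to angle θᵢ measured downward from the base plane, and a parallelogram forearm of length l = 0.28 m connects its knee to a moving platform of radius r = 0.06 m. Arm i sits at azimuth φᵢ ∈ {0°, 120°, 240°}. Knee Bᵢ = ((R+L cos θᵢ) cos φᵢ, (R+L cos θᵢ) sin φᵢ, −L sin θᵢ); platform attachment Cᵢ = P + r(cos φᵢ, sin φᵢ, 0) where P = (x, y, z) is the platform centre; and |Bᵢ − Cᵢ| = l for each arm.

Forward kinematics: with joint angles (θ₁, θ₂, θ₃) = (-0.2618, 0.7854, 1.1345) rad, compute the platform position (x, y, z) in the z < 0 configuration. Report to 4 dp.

centre 1 = (0.1866·cos0.0°, 0.1866·sin0.0°, 0.0259) = (0.1866, 0.0000, 0.0259)
arm 2 at φ=120.0°: e+L cos θ2 = 0.1607;  centre 2 = (-0.0804, 0.1392, -0.0707)
φ3=240.0°: virtual centre (-0.0661, -0.1145, -0.0906), radius l
subtract pairs → two planes through P
plane₁₂: -0.5339x+0.2784y+-0.1932z = -0.0047
det = 0.2630;  x = 0.0144+-0.4149z,  y = 0.0109+-0.1018z
into |P−centre ₁|² = l²: 1.1825z² + 0.0889z + -0.0480 = 0;  Δ = 0.2348;  z = -0.2425 or 0.1673 → z<0 root = -0.2425
x = 0.1150, y = 0.0356

(0.1150, 0.0356, -0.2425)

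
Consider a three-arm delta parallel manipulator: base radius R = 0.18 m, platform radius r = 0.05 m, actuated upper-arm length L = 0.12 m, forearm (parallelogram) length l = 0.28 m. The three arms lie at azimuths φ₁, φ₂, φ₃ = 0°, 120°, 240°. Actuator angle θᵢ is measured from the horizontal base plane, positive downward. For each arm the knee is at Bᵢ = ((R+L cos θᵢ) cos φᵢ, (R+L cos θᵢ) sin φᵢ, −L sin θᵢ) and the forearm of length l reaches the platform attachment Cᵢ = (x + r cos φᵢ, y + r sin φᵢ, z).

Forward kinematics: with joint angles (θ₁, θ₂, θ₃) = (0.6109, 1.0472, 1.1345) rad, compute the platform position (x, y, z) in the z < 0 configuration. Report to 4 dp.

(0.0508, 0.0088, -0.2852)

O1 = (0.2283·cos0.0°, 0.2283·sin0.0°, -0.0688) = (0.2283, 0.0000, -0.0688)
arm 2 at φ=120.0°: ρ2 = 0.1900;  O2 = (-0.0950, 0.1645, -0.1039)
O3 = (0.1807·cos240.0°, 0.1807·sin240.0°, -0.1088) = (-0.0904, -0.1565, -0.1088)
subtract pairs → two planes through P
[-0.6466 0.3291 -0.0702]·P = -0.0100;  [-0.6373 -0.3130 -0.0799]·P = -0.0124
Cramer: x(z) = 0.0174-0.1171z;  y(z) = 0.0040-0.0168z
into |P−O₁|² = l²: 1.0140z² + 0.1869z + -0.0292 = 0;  Δ = 0.1533;  z = -0.2852 or 0.1009 → z<0 root = -0.2852
x = 0.0508, y = 0.0088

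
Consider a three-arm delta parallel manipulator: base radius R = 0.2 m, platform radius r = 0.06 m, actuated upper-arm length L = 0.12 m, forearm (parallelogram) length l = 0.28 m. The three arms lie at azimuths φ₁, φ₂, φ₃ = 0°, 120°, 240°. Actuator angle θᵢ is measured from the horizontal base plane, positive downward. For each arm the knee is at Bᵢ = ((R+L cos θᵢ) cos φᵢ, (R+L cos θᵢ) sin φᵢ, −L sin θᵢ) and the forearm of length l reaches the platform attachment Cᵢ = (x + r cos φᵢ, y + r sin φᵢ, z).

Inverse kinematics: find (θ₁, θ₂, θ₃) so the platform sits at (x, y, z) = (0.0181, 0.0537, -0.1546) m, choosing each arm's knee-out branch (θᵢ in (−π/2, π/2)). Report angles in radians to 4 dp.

θ₁ = 0.1748, θ₂ = -0.0880, θ₃ = 0.8729

rotate P by −φ1: (0.0181, 0.0537, -0.1546)
  A cos θ + B sin θ = C:  0.1219·cos θ + -0.1546·sin θ = 0.0931
  γ=atan2(-0.1546,0.1219)=-0.9031;  ψ=arccos(0.4731)=1.0780;  θ1=γ+ψ≈0.1748
φ2=120.0° → target in arm frame (0.0375, -0.0425)
  A=0.1025, B=-0.1546, C=(l²−L²−A²−y'²−z²)/(2L)=0.1157
  √(A²+B²)=0.1855;  θ2 = -0.9851+0.8972 ≈ -0.0880
arm 3 (φ=240.0°): x'=-0.0556, y'=-0.0112
  A=0.1956, B=-0.1546, C=(l²−L²−A²−y'²−z²)/(2L)=0.0072
  θ3 = atan2(B,A) + arccos(C/0.2493) = 0.8729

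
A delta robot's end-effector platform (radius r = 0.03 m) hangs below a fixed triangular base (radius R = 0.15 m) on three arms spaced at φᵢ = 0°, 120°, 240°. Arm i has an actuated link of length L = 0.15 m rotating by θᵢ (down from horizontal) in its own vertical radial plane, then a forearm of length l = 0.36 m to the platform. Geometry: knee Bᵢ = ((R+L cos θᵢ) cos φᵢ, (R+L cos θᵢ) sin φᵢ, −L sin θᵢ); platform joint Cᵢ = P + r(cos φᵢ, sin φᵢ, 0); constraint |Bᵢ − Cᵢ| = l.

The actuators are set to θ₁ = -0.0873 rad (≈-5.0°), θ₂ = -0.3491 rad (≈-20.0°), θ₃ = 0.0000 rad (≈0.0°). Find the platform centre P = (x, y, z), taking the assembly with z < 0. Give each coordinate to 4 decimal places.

(-0.0058, 0.0220, -0.2179)

φ1=0.0°: virtual centre (0.2694, 0.0000, 0.0131), radius l
arm 2 at φ=120.0°: ρ2 = 0.2610;  centre 2 = (-0.1305, 0.2260, 0.0513)
φ3=240.0°: virtual centre (-0.1350, -0.2338, 0.0000), radius l
subtract pairs → two planes through P
plane₁₂: -0.7998x+0.4520y+0.0765z = -0.0020
det = 0.7396;  x = 0.0012+0.0324z,  y = -0.0024+-0.1119z
into |P−centre ₁|² = l²: 1.0136z² + -0.0430z + -0.0575 = 0;  Δ = 0.2349;  z = -0.2179 or 0.2603 → z<0 root = -0.2179
x = -0.0058, y = 0.0220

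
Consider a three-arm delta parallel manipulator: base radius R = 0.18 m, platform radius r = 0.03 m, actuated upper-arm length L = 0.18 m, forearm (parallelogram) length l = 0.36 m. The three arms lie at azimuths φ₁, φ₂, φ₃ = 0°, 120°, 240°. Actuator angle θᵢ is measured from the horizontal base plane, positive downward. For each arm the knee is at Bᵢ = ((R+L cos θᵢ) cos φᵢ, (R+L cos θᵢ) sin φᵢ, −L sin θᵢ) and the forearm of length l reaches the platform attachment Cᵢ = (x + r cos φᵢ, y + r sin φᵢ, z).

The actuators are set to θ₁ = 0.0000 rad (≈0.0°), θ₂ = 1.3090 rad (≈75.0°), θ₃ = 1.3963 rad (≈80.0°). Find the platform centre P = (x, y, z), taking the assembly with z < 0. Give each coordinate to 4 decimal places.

(0.1865, 0.0148, -0.3298)

centre 1 = (0.3300·cos0.0°, 0.3300·sin0.0°, 0.0000) = (0.3300, 0.0000, 0.0000)
φ2=120.0°: virtual centre (-0.0983, 0.1702, -0.1739), radius l
centre 3 = (0.1813·cos240.0°, 0.1813·sin240.0°, -0.1773) = (-0.0906, -0.1570, -0.1773)
|centre ₂|²−|centre ₁|² = -0.0400;  |centre ₃|²−|centre ₁|² = -0.0446
[-0.8566 0.3405 -0.3477]·P = -0.0400;  [-0.8413 -0.3139 -0.3545]·P = -0.0446
Cramer: x(z) = 0.0500-0.4139z;  y(z) = 0.0082-0.0201z
quadratic in z: (1.1717)z²+(0.2315)z+(-0.0511)=0, √Δ=0.5415 → z ∈ {-0.3298, 0.1323}; z = -0.3298 (taking z<0)
x = 0.1865, y = 0.0148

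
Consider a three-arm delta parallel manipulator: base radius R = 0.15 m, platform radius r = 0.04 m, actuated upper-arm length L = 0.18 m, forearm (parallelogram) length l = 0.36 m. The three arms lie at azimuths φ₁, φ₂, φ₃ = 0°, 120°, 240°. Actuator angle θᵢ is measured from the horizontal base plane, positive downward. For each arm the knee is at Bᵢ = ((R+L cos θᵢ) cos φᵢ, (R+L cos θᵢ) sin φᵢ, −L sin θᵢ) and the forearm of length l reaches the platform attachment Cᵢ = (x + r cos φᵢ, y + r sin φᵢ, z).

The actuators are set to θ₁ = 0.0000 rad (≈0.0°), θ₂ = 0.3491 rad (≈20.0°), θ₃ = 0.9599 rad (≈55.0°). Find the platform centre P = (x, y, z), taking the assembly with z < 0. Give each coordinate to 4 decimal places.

(0.0902, 0.0820, -0.2880)

φ1=0.0°: virtual centre (0.2900, 0.0000, 0.0000), radius l
S2 = (0.2791·cos120.0°, 0.2791·sin120.0°, -0.0616) = (-0.1396, 0.2417, -0.0616)
arm 3 at φ=240.0°: e+L cos θ3 = 0.2132;  S3 = (-0.1066, -0.1847, -0.1474)
|S₂|²−|S₁|² = -0.0024;  |S₃|²−|S₁|² = -0.0169
[-0.8591 0.4835 -0.1231]·P = -0.0024;  [-0.7932 -0.3694 -0.2949]·P = -0.0169
det = 0.7009;  x = 0.0129+-0.2683z,  y = 0.0180+-0.2221z
sphere 1 gives Az²+Bz+C=0 with A=1.1213, B=0.1407, C=-0.0525;  B²−4AC=0.2553;  roots -0.2880, 0.1625;  negative root z = -0.2880
x = 0.0902, y = 0.0820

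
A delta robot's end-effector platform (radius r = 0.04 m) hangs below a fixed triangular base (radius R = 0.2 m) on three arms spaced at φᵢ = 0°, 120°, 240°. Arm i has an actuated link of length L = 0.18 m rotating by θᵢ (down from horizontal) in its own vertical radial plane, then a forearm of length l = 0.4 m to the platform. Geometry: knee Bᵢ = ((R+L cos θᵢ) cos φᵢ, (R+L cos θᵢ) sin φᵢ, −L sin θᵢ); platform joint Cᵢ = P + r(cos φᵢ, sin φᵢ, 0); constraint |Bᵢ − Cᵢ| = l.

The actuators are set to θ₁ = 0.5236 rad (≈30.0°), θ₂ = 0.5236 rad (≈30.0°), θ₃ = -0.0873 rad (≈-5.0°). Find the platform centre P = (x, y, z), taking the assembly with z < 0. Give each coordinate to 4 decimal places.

(-0.0332, -0.0575, -0.2767)

φ1=0.0°: virtual centre (0.3159, 0.0000, -0.0900), radius l
S2 = (0.3159·cos120.0°, 0.3159·sin120.0°, -0.0900) = (-0.1579, 0.2736, -0.0900)
S3 = (0.3393·cos240.0°, 0.3393·sin240.0°, 0.0157) = (-0.1697, -0.2939, 0.0157)
subtract pairs → two planes through P
[-0.9477 0.5471 0.0000]·P = 0.0000;  [-0.9711 -0.5877 0.2114]·P = 0.0075
Cramer: x(z) = -0.0038+0.1063z;  y(z) = -0.0065+0.1841z
sphere 1 gives Az²+Bz+C=0 with A=1.0452, B=0.1097, C=-0.0497;  B²−4AC=0.2197;  roots -0.2767, 0.1718;  negative root z = -0.2767
x = -0.0332, y = -0.0575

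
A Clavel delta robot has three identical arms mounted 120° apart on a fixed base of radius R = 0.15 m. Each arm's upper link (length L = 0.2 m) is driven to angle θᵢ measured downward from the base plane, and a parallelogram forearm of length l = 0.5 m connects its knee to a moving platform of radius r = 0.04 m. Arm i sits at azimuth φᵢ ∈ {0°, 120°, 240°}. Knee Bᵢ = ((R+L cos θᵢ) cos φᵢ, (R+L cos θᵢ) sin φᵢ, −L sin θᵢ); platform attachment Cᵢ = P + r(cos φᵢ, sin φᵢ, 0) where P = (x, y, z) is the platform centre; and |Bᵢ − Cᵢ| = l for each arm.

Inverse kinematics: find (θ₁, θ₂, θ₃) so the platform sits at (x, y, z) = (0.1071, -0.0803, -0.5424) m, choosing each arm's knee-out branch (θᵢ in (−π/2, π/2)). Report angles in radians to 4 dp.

φ1=0.0° → target in arm frame (0.1071, -0.0803)
  A=0.0029, B=-0.5424, C=(l²−L²−A²−y'²−z²)/(2L)=-0.2266
  γ=atan2(-0.5424,0.0029)=-1.5654;  ψ=arccos(-0.4178)=2.0019;  θ1=γ+ψ≈0.4364
φ2=120.0° → target in arm frame (-0.1231, -0.0526)
  e−x'=0.2331;  (l²−L²−(e−x')²−y'²−z²)/2L = -0.3532
  γ=atan2(-0.5424,0.2331)=-1.1649;  ψ=arccos(-0.5983)=2.2122;  θ2=γ+ψ≈1.0473
φ3=240.0° → target in arm frame (0.0160, 0.1329)
  A=0.0940, B=-0.5424, C=(l²−L²−A²−y'²−z²)/(2L)=-0.2767
  θ3 = atan2(B,A) + arccos(C/0.5505) = 0.6984

θ₁ = 0.4364, θ₂ = 1.0473, θ₃ = 0.6984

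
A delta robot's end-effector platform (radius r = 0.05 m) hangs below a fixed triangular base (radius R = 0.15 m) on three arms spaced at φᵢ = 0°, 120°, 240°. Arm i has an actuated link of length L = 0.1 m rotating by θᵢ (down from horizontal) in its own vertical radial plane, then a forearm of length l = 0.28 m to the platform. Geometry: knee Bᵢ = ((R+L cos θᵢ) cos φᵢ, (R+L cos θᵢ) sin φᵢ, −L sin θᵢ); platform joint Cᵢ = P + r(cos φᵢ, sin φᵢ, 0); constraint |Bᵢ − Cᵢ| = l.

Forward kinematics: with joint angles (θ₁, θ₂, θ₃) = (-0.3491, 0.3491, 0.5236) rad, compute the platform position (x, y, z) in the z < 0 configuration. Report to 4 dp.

(0.0567, 0.0129, -0.2095)

arm 1 at φ=0.0°: (R−r)+L cos θ1 = 0.1940;  O1 = (0.1940, 0.0000, 0.0342)
φ2=120.0°: virtual centre (-0.0970, 0.1680, -0.0342), radius l
O3 = (0.1866·cos240.0°, 0.1866·sin240.0°, -0.0500) = (-0.0933, -0.1616, -0.0500)
subtract pairs → two planes through P
[-0.5819 0.3360 -0.1368]·P = 0.0000;  [-0.5745 -0.3232 -0.1684]·P = -0.0015
det = 0.3811;  x = 0.0013+-0.2645z,  y = 0.0022+-0.0509z
quadratic in z: (1.0725)z²+(0.0333)z+(-0.0401)=0, √Δ=0.4161 → z ∈ {-0.2095, 0.1785}; z = -0.2095 (taking z<0)
x = 0.0567, y = 0.0129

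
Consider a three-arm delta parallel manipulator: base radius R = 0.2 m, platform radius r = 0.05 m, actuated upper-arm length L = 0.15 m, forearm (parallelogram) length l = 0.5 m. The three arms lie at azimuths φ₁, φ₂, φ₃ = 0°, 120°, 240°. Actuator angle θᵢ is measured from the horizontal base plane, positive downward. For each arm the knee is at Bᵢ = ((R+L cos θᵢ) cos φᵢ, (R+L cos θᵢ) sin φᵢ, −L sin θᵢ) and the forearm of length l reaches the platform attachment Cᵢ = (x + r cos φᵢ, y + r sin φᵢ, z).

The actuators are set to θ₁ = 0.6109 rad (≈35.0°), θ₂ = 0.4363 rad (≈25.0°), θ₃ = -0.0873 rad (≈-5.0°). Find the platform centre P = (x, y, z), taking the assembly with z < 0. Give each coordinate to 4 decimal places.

O1 = (0.2729·cos0.0°, 0.2729·sin0.0°, -0.0860) = (0.2729, 0.0000, -0.0860)
O2 = (0.2859·cos120.0°, 0.2859·sin120.0°, -0.0634) = (-0.1430, 0.2476, -0.0634)
φ3=240.0°: virtual centre (-0.1497, -0.2593, 0.0131), radius l
|O₂|²−|O₁|² = 0.0039;  |O₃|²−|O₁|² = 0.0080
linear system: -0.8317x+0.4953y = 0.0039−0.0453z; -0.8452x+-0.5186y = 0.0080−0.1982z
Cramer: x(z) = -0.0070+0.1432z;  y(z) = -0.0039+0.1489z
quadratic in z: (1.0427)z²+(0.0908)z+(-0.1642)=0, √Δ=0.8326 → z ∈ {-0.4428, 0.3557}; z = -0.4428 (taking z<0)
x = -0.0704, y = -0.0698

(-0.0704, -0.0698, -0.4428)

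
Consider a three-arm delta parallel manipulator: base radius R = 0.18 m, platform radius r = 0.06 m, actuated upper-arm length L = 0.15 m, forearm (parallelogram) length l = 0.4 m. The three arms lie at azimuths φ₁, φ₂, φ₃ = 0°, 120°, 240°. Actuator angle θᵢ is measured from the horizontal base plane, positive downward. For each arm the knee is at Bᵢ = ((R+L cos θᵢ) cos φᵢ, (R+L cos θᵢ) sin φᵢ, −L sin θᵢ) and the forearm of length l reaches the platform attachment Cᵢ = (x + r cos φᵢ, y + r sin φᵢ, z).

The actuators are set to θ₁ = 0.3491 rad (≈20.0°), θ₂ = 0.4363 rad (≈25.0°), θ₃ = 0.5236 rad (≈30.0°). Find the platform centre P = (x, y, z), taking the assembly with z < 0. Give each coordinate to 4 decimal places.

(0.0197, 0.0116, -0.3701)

O1 = (0.2610·cos0.0°, 0.2610·sin0.0°, -0.0513) = (0.2610, 0.0000, -0.0513)
arm 2 at φ=120.0°: ρ2 = 0.2559;  O2 = (-0.1280, 0.2217, -0.0634)
O3 = (0.2499·cos240.0°, 0.2499·sin240.0°, -0.0750) = (-0.1250, -0.2164, -0.0750)
|O₂|²−|O₁|² = -0.0012;  |O₃|²−|O₁|² = -0.0027
plane₁₂: -0.7779x+0.4433y+-0.0242z = -0.0012
Cramer: x(z) = 0.0025-0.0463z;  y(z) = 0.0017-0.0268z
quadratic in z: (1.0029)z²+(0.1265)z+(-0.0906)=0, √Δ=0.6159 → z ∈ {-0.3701, 0.2440}; z = -0.3701 (taking z<0)
x = 0.0197, y = 0.0116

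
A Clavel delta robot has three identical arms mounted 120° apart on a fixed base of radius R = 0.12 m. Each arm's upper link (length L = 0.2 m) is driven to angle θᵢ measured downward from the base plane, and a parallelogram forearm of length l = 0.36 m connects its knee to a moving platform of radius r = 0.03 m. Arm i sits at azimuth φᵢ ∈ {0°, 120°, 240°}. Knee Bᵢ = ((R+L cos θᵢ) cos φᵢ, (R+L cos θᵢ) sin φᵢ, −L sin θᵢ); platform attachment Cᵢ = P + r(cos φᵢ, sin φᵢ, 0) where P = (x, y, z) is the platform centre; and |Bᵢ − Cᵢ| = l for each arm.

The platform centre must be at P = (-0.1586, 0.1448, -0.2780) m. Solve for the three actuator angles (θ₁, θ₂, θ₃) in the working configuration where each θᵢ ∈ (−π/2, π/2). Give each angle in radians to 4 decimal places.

rotate P by −φ1: (-0.1586, 0.1448, -0.2780)
  A cos θ + B sin θ = C:  0.2486·cos θ + -0.2780·sin θ = -0.1761
  γ=atan2(-0.2780,0.2486)=-0.8412;  ψ=arccos(-0.4723)=2.0627;  θ1=γ+ψ≈1.2215
arm 2 (φ=120.0°): x'=0.2047, y'=0.0650
  e−x'=-0.1147;  (l²−L²−(e−x')²−y'²−z²)/2L = -0.0126
  √(A²+B²)=0.3007;  θ2 = -1.9621+1.6129 ≈ -0.3492
φ3=240.0° → target in arm frame (-0.0461, -0.2098)
  A cos θ + B sin θ = C:  0.1361·cos θ + -0.2780·sin θ = -0.1255
  θ3 = atan2(B,A) + arccos(C/0.3095) = 0.8728

θ₁ = 1.2215, θ₂ = -0.3492, θ₃ = 0.8728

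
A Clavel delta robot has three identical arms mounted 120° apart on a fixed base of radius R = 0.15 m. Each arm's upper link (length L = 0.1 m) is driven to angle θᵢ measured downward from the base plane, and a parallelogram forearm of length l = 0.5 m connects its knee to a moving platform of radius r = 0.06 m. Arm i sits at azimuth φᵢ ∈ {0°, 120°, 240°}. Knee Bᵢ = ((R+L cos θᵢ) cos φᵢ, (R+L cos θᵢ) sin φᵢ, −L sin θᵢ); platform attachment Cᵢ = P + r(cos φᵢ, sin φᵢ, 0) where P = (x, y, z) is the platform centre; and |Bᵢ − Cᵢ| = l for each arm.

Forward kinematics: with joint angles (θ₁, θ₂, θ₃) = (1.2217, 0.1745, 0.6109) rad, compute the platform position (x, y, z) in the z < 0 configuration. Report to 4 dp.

(-0.1544, 0.0653, -0.5040)

O1 = (0.1242·cos0.0°, 0.1242·sin0.0°, -0.0940) = (0.1242, 0.0000, -0.0940)
φ2=120.0°: virtual centre (-0.0942, 0.1632, -0.0174), radius l
arm 3 at φ=240.0°: ρ3 = 0.1719;  O3 = (-0.0860, -0.1489, -0.0574)
|O₂|²−|O₁|² = 0.0116;  |O₃|²−|O₁|² = 0.0086
[-0.4369 0.3265 0.1532]·P = 0.0116;  [-0.4203 -0.2978 0.0732]·P = 0.0086
Cramer: x(z) = -0.0234+0.2601z;  y(z) = 0.0042-0.1213z
quadratic in z: (1.0823)z²+(0.1102)z+(-0.2194)=0, √Δ=0.9808 → z ∈ {-0.5040, 0.4022}; z = -0.5040 (taking z<0)
x = -0.1544, y = 0.0653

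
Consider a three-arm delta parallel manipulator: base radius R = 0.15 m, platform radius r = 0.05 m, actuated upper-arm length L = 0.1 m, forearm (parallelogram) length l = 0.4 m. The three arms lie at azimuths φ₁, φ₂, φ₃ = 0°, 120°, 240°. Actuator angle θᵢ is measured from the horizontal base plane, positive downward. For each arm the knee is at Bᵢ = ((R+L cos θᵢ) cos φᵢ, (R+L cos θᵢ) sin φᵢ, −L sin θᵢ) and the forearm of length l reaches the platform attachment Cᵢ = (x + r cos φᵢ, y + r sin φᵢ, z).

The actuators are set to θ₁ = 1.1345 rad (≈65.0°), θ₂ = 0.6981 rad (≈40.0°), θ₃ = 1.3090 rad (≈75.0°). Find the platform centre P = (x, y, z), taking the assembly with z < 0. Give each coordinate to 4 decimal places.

(-0.0178, 0.0731, -0.4498)

arm 1 at φ=0.0°: ρ1 = 0.1423;  centre 1 = (0.1423, 0.0000, -0.0906)
φ2=120.0°: virtual centre (-0.0883, 0.1529, -0.0643), radius l
centre 3 = (0.1259·cos240.0°, 0.1259·sin240.0°, -0.0966) = (-0.0629, -0.1090, -0.0966)
eliminate P² terms by subtracting sphere 1 from 2 and 3
plane₁₂: -0.4611x+0.3059y+0.0527z = 0.0069
det = 0.2261;  x = -0.0022+0.0347z,  y = 0.0192+-0.1200z
sphere 1 gives Az²+Bz+C=0 with A=1.0156, B=0.1666, C=-0.1306;  B²−4AC=0.5581;  roots -0.4498, 0.2858;  negative root z = -0.4498
x = -0.0178, y = 0.0731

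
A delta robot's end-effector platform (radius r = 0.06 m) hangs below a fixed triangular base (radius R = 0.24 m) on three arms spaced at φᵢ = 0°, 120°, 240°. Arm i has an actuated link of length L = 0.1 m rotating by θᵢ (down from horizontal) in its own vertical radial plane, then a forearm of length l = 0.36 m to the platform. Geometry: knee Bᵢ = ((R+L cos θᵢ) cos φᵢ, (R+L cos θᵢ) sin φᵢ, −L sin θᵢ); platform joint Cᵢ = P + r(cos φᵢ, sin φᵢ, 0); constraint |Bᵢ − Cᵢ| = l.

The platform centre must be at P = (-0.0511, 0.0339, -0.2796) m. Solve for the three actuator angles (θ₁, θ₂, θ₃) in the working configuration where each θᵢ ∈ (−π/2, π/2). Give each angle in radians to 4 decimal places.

θ₁ = 0.8727, θ₂ = -0.0002, θ₃ = 0.5234

φ1=0.0° → target in arm frame (-0.0511, 0.0339)
  A=0.2311, B=-0.2796, C=(l²−L²−A²−y'²−z²)/(2L)=-0.0657
  θ1 = atan2(B,A) + arccos(C/0.3627) = 0.8727
rotate P by −φ2: (0.0549, 0.0273, -0.2796)
  A=0.1251, B=-0.2796, C=(l²−L²−A²−y'²−z²)/(2L)=0.1252
  √(A²+B²)=0.3063;  θ2 = -1.1501+1.1499 ≈ -0.0002
arm 3 (φ=240.0°): x'=-0.0038, y'=-0.0612
  A cos θ + B sin θ = C:  0.1838·cos θ + -0.2796·sin θ = 0.0195
  √(A²+B²)=0.3346;  θ3 = -0.9892+1.5126 ≈ 0.5234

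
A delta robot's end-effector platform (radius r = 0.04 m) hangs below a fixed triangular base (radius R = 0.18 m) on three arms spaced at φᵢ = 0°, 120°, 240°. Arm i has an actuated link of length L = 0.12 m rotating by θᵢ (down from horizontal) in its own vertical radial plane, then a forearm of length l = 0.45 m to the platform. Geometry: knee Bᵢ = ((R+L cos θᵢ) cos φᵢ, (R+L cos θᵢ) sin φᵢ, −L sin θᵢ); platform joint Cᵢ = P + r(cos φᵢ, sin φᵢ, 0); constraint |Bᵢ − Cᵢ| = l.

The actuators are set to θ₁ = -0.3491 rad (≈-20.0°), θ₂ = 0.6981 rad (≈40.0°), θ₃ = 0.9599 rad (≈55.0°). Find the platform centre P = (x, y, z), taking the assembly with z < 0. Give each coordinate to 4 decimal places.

φ1=0.0°: virtual centre (0.2528, 0.0000, 0.0410), radius l
O2 = (0.2319·cos120.0°, 0.2319·sin120.0°, -0.0771) = (-0.1160, 0.2009, -0.0771)
φ3=240.0°: virtual centre (-0.1044, -0.1809, -0.0983), radius l
eliminate P² terms by subtracting sphere 1 from 2 and 3
[-0.7375 0.4017 -0.2364]·P = -0.0058;  [-0.7144 -0.3617 -0.2787]·P = -0.0123
det = 0.5537;  x = 0.0127+-0.3566z,  y = 0.0089+-0.0662z
sphere 1 gives Az²+Bz+C=0 with A=1.1315, B=0.0879, C=-0.1431;  B²−4AC=0.6555;  roots -0.3966, 0.3189;  negative root z = -0.3966
x = 0.1542, y = 0.0351

(0.1542, 0.0351, -0.3966)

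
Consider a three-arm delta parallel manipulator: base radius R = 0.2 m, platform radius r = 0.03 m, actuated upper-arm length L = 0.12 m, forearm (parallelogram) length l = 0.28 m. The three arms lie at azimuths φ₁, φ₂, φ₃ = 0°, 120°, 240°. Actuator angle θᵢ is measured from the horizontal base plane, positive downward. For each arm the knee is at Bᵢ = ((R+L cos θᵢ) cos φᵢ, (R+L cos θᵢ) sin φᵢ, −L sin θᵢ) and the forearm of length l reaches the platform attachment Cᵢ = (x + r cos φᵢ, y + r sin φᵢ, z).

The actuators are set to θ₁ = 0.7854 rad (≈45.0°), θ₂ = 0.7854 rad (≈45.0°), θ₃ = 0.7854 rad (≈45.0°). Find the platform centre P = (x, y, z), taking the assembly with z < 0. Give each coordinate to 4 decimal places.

(0.0000, 0.0000, -0.2008)

φ1=0.0°: virtual centre (0.2549, 0.0000, -0.0849), radius l
arm 2 at φ=120.0°: ρ2 = 0.2549;  O2 = (-0.1274, 0.2207, -0.0849)
φ3=240.0°: virtual centre (-0.1274, -0.2207, -0.0849), radius l
|O₂|²−|O₁|² = 0.0000;  |O₃|²−|O₁|² = 0.0000
[-0.7646 0.4414 0.0000]·P = 0.0000;  [-0.7646 -0.4414 0.0000]·P = 0.0000
Cramer: x(z) = 0.0000+0.0000z;  y(z) = 0.0000+0.0000z
into |P−O₁|² = l²: 1.0000z² + 0.1697z + -0.0063 = 0;  Δ = 0.0538;  z = -0.2008 or 0.0311 → z<0 root = -0.2008
x = 0.0000, y = 0.0000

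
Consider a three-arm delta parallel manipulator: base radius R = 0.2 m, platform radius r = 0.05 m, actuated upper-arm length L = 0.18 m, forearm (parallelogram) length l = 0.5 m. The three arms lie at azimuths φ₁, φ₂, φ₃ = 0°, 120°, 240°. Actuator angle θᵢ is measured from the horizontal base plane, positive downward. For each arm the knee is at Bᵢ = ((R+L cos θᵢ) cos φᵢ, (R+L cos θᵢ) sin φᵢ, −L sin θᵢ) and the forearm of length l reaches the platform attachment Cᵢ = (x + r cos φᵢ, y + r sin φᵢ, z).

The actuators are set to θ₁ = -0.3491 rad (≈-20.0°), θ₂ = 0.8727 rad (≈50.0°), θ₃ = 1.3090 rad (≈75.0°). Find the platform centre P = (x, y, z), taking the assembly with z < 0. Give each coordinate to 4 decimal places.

O1 = (0.3191·cos0.0°, 0.3191·sin0.0°, 0.0616) = (0.3191, 0.0000, 0.0616)
arm 2 at φ=120.0°: ρ2 = 0.2657;  O2 = (-0.1328, 0.2301, -0.1379)
arm 3 at φ=240.0°: ρ3 = 0.1966;  O3 = (-0.0983, -0.1702, -0.1739)
subtract pairs → two planes through P
[-0.9040 0.4602 -0.3989]·P = -0.0160;  [-0.8349 -0.3405 -0.4709]·P = -0.0368
det = 0.6920;  x = 0.0323+-0.5094z,  y = 0.0287+-0.1338z
quadratic in z: (1.2774)z²+(0.1614)z+(-0.1631)=0, √Δ=0.9271 → z ∈ {-0.4261, 0.2997}; z = -0.4261 (taking z<0)
x = 0.2494, y = 0.0857

(0.2494, 0.0857, -0.4261)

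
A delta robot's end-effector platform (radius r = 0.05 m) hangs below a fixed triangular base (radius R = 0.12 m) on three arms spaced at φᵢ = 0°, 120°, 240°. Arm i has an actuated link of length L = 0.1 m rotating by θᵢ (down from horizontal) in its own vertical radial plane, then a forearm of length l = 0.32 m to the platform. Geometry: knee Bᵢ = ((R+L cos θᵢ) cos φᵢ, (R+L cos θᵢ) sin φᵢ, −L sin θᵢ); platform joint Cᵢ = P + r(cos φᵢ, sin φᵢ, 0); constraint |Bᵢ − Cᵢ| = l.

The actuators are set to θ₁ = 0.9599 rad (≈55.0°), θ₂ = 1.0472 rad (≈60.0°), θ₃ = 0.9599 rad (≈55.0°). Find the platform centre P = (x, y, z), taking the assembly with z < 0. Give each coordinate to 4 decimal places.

centre 1 = (0.1274·cos0.0°, 0.1274·sin0.0°, -0.0819) = (0.1274, 0.0000, -0.0819)
centre 2 = (0.1200·cos120.0°, 0.1200·sin120.0°, -0.0866) = (-0.0600, 0.1039, -0.0866)
arm 3 at φ=240.0°: ρ3 = 0.1274;  centre 3 = (-0.0637, -0.1103, -0.0819)
|centre ₂|²−|centre ₁|² = -0.0010;  |centre ₃|²−|centre ₁|² = 0.0000
linear system: -0.3747x+0.2078y = -0.0010−-0.0094z; -0.3821x+-0.2206y = 0.0000−0.0000z
Cramer: x(z) = 0.0014-0.0128z;  y(z) = -0.0024+0.0221z
into |P−centre ₁|² = l²: 1.0007z² + 0.1669z + -0.0798 = 0;  Δ = 0.3474;  z = -0.3779 or 0.2111 → z<0 root = -0.3779
x = 0.0062, y = -0.0108

(0.0062, -0.0108, -0.3779)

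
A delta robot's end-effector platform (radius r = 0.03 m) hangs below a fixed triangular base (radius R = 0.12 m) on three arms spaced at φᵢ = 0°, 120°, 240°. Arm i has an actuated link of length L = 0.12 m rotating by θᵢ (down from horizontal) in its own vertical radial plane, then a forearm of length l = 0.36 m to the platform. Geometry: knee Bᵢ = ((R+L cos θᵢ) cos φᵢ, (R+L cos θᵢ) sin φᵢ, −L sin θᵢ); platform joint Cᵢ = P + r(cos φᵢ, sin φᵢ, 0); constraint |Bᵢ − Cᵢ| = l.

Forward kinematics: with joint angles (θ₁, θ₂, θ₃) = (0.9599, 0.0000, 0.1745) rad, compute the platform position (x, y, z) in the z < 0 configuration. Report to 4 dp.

(-0.1240, 0.0186, -0.3203)

arm 1 at φ=0.0°: (R−r)+L cos θ1 = 0.1588;  centre 1 = (0.1588, 0.0000, -0.0983)
centre 2 = (0.2100·cos120.0°, 0.2100·sin120.0°, 0.0000) = (-0.1050, 0.1819, 0.0000)
φ3=240.0°: virtual centre (-0.1041, -0.1803, -0.0208), radius l
eliminate P² terms by subtracting sphere 1 from 2 and 3
plane₁₂: -0.5277x+0.3637y+0.1966z = 0.0092
Cramer: x(z) = -0.0172+0.3335z;  y(z) = 0.0004-0.0567z
sphere 1 gives Az²+Bz+C=0 with A=1.1144, B=0.0792, C=-0.0890;  B²−4AC=0.4028;  roots -0.3203, 0.2492;  negative root z = -0.3203
x = -0.1240, y = 0.0186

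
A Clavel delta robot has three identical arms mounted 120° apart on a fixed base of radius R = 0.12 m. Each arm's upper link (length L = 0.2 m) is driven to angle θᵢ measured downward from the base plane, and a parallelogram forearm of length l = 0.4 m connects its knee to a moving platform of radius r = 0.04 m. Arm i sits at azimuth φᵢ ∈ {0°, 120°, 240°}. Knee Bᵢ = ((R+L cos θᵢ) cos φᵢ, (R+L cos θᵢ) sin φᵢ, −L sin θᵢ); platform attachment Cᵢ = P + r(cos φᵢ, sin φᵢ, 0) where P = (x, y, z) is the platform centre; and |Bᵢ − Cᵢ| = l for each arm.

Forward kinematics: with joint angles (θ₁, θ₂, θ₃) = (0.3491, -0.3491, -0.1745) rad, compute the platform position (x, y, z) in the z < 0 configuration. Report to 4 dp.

arm 1 at φ=0.0°: (R−r)+L cos θ1 = 0.2679;  centre 1 = (0.2679, 0.0000, -0.0684)
arm 2 at φ=120.0°: (R−r)+L cos θ2 = 0.2679;  centre 2 = (-0.1340, 0.2320, 0.0684)
arm 3 at φ=240.0°: (R−r)+L cos θ3 = 0.2770;  centre 3 = (-0.1385, -0.2399, 0.0347)
eliminate P² terms by subtracting sphere 1 from 2 and 3
plane₁₂: -0.8038x+0.4641y+0.2736z = 0.0000
Cramer: x(z) = -0.0009+0.2976z;  y(z) = -0.0015-0.0742z
into |P−centre ₁|² = l²: 1.0941z² + -0.0229z + -0.0831 = 0;  Δ = 0.3640;  z = -0.2652 or 0.2862 → z<0 root = -0.2652
x = -0.0798, y = 0.0182

(-0.0798, 0.0182, -0.2652)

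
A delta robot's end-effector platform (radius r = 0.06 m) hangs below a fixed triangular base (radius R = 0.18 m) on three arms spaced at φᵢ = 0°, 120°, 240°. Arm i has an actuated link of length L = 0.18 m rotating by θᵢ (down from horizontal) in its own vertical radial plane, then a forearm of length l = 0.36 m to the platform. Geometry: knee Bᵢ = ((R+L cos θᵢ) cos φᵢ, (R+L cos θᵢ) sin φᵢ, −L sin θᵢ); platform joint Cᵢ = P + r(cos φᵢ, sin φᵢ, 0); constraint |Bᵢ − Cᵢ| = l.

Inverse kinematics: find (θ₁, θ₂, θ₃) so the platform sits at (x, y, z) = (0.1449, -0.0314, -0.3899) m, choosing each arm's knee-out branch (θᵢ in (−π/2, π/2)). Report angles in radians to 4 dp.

θ₁ = 0.3490, θ₂ = 1.3090, θ₃ = 1.1344

rotate P by −φ1: (0.1449, -0.0314, -0.3899)
  A=-0.0249, B=-0.3899, C=(l²−L²−A²−y'²−z²)/(2L)=-0.1567
  γ=atan2(-0.3899,-0.0249)=-1.6346;  ψ=arccos(-0.4012)=1.9836;  θ1=γ+ψ≈0.3490
rotate P by −φ2: (-0.0996, -0.1098, -0.3899)
  A=0.2196, B=-0.3899, C=(l²−L²−A²−y'²−z²)/(2L)=-0.3198
  √(A²+B²)=0.4475;  θ2 = -1.0578+2.3668 ≈ 1.3090
φ3=240.0° → target in arm frame (-0.0453, 0.1412)
  A cos θ + B sin θ = C:  0.1653·cos θ + -0.3899·sin θ = -0.2835
  √(A²+B²)=0.4235;  θ3 = -1.1699+2.3043 ≈ 1.1344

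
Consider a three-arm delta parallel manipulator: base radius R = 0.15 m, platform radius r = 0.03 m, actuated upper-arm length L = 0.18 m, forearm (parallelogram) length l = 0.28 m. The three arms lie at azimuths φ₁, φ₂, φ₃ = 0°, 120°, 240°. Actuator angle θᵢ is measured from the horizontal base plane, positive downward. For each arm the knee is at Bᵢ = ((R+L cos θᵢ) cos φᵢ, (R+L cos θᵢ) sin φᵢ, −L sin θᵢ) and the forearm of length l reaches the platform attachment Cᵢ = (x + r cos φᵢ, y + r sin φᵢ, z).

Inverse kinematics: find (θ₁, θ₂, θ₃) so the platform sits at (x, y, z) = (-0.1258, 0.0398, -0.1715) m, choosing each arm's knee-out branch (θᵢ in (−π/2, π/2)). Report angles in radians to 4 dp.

rotate P by −φ1: (-0.1258, 0.0398, -0.1715)
  e−x'=0.2458;  (l²−L²−(e−x')²−y'²−z²)/2L = -0.1261
  θ1 = atan2(B,A) + arccos(C/0.2997) = 1.3960
rotate P by −φ2: (0.0974, 0.0890, -0.1715)
  A cos θ + B sin θ = C:  0.0226·cos θ + -0.1715·sin θ = 0.0226
  √(A²+B²)=0.1730;  θ2 = -1.4396+1.4396 ≈ 0.0000
arm 3 (φ=240.0°): x'=0.0284, y'=-0.1288
  A cos θ + B sin θ = C:  0.0916·cos θ + -0.1715·sin θ = -0.0233
  γ=atan2(-0.1715,0.0916)=-1.0804;  ψ=arccos(-0.1200)=1.6911;  θ3=γ+ψ≈0.6107

θ₁ = 1.3960, θ₂ = 0.0000, θ₃ = 0.6107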